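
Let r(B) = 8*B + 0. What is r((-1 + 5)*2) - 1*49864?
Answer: -49800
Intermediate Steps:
r(B) = 8*B
r((-1 + 5)*2) - 1*49864 = 8*((-1 + 5)*2) - 1*49864 = 8*(4*2) - 49864 = 8*8 - 49864 = 64 - 49864 = -49800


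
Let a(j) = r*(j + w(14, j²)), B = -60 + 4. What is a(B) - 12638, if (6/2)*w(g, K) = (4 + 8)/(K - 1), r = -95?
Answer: -241498/33 ≈ -7318.1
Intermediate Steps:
w(g, K) = 4/(-1 + K) (w(g, K) = ((4 + 8)/(K - 1))/3 = (12/(-1 + K))/3 = 4/(-1 + K))
B = -56
a(j) = -380/(-1 + j²) - 95*j (a(j) = -95*(j + 4/(-1 + j²)) = -380/(-1 + j²) - 95*j)
a(B) - 12638 = 95*(-4 - 56 - 1*(-56)³)/(-1 + (-56)²) - 12638 = 95*(-4 - 56 - 1*(-175616))/(-1 + 3136) - 12638 = 95*(-4 - 56 + 175616)/3135 - 12638 = 95*(1/3135)*175556 - 12638 = 175556/33 - 12638 = -241498/33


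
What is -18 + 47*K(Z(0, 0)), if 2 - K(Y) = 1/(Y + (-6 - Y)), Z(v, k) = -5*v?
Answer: 503/6 ≈ 83.833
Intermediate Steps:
K(Y) = 13/6 (K(Y) = 2 - 1/(Y + (-6 - Y)) = 2 - 1/(-6) = 2 - 1*(-1/6) = 2 + 1/6 = 13/6)
-18 + 47*K(Z(0, 0)) = -18 + 47*(13/6) = -18 + 611/6 = 503/6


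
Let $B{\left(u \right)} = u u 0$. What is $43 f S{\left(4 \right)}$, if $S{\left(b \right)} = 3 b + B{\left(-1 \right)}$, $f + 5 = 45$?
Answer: $20640$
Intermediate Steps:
$B{\left(u \right)} = 0$ ($B{\left(u \right)} = u^{2} \cdot 0 = 0$)
$f = 40$ ($f = -5 + 45 = 40$)
$S{\left(b \right)} = 3 b$ ($S{\left(b \right)} = 3 b + 0 = 3 b$)
$43 f S{\left(4 \right)} = 43 \cdot 40 \cdot 3 \cdot 4 = 1720 \cdot 12 = 20640$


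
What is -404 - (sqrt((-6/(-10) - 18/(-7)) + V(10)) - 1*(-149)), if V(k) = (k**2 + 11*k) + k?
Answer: -553 - sqrt(273385)/35 ≈ -567.94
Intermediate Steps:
V(k) = k**2 + 12*k
-404 - (sqrt((-6/(-10) - 18/(-7)) + V(10)) - 1*(-149)) = -404 - (sqrt((-6/(-10) - 18/(-7)) + 10*(12 + 10)) - 1*(-149)) = -404 - (sqrt((-6*(-1/10) - 18*(-1/7)) + 10*22) + 149) = -404 - (sqrt((3/5 + 18/7) + 220) + 149) = -404 - (sqrt(111/35 + 220) + 149) = -404 - (sqrt(7811/35) + 149) = -404 - (sqrt(273385)/35 + 149) = -404 - (149 + sqrt(273385)/35) = -404 + (-149 - sqrt(273385)/35) = -553 - sqrt(273385)/35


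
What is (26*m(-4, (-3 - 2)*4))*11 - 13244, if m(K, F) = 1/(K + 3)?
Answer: -13530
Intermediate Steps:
m(K, F) = 1/(3 + K)
(26*m(-4, (-3 - 2)*4))*11 - 13244 = (26/(3 - 4))*11 - 13244 = (26/(-1))*11 - 13244 = (26*(-1))*11 - 13244 = -26*11 - 13244 = -286 - 13244 = -13530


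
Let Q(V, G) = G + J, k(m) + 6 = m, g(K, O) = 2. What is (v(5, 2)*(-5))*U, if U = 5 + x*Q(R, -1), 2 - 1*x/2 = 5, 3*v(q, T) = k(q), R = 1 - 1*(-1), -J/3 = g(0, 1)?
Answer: 235/3 ≈ 78.333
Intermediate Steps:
J = -6 (J = -3*2 = -6)
k(m) = -6 + m
R = 2 (R = 1 + 1 = 2)
v(q, T) = -2 + q/3 (v(q, T) = (-6 + q)/3 = -2 + q/3)
x = -6 (x = 4 - 2*5 = 4 - 10 = -6)
Q(V, G) = -6 + G (Q(V, G) = G - 6 = -6 + G)
U = 47 (U = 5 - 6*(-6 - 1) = 5 - 6*(-7) = 5 + 42 = 47)
(v(5, 2)*(-5))*U = ((-2 + (⅓)*5)*(-5))*47 = ((-2 + 5/3)*(-5))*47 = -⅓*(-5)*47 = (5/3)*47 = 235/3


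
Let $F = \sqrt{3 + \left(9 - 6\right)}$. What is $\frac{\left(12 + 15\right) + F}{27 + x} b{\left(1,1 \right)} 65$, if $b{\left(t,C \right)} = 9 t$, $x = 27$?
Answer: $\frac{585}{2} + \frac{65 \sqrt{6}}{6} \approx 319.04$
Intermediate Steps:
$F = \sqrt{6}$ ($F = \sqrt{3 + 3} = \sqrt{6} \approx 2.4495$)
$\frac{\left(12 + 15\right) + F}{27 + x} b{\left(1,1 \right)} 65 = \frac{\left(12 + 15\right) + \sqrt{6}}{27 + 27} \cdot 9 \cdot 1 \cdot 65 = \frac{27 + \sqrt{6}}{54} \cdot 9 \cdot 65 = \left(27 + \sqrt{6}\right) \frac{1}{54} \cdot 9 \cdot 65 = \left(\frac{1}{2} + \frac{\sqrt{6}}{54}\right) 9 \cdot 65 = \left(\frac{9}{2} + \frac{\sqrt{6}}{6}\right) 65 = \frac{585}{2} + \frac{65 \sqrt{6}}{6}$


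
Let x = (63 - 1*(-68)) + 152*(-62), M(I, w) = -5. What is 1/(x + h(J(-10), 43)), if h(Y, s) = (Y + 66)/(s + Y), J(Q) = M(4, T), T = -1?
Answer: -38/353073 ≈ -0.00010763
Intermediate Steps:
J(Q) = -5
h(Y, s) = (66 + Y)/(Y + s)
x = -9293 (x = (63 + 68) - 9424 = 131 - 9424 = -9293)
1/(x + h(J(-10), 43)) = 1/(-9293 + (66 - 5)/(-5 + 43)) = 1/(-9293 + 61/38) = 1/(-353073/38) = -38/353073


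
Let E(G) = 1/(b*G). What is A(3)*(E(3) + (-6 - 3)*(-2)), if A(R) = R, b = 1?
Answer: 55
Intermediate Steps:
E(G) = 1/G (E(G) = 1/(1*G) = 1/G)
A(3)*(E(3) + (-6 - 3)*(-2)) = 3*(1/3 + (-6 - 3)*(-2)) = 3*(1/3 - 9*(-2)) = 3*(1/3 + 18) = 3*(55/3) = 55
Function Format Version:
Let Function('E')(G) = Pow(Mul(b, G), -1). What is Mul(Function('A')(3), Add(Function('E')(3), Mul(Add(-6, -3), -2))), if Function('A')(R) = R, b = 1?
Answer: 55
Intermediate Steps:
Function('E')(G) = Pow(G, -1) (Function('E')(G) = Pow(Mul(1, G), -1) = Pow(G, -1))
Mul(Function('A')(3), Add(Function('E')(3), Mul(Add(-6, -3), -2))) = Mul(3, Add(Pow(3, -1), Mul(Add(-6, -3), -2))) = Mul(3, Add(Rational(1, 3), Mul(-9, -2))) = Mul(3, Add(Rational(1, 3), 18)) = Mul(3, Rational(55, 3)) = 55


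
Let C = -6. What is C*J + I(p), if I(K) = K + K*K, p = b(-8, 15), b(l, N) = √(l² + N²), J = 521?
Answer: -2820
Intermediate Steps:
b(l, N) = √(N² + l²)
p = 17 (p = √(15² + (-8)²) = √(225 + 64) = √289 = 17)
I(K) = K + K²
C*J + I(p) = -6*521 + 17*(1 + 17) = -3126 + 17*18 = -3126 + 306 = -2820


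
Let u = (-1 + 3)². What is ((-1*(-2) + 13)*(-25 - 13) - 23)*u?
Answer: -2372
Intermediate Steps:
u = 4 (u = 2² = 4)
((-1*(-2) + 13)*(-25 - 13) - 23)*u = ((-1*(-2) + 13)*(-25 - 13) - 23)*4 = ((2 + 13)*(-38) - 23)*4 = (15*(-38) - 23)*4 = (-570 - 23)*4 = -593*4 = -2372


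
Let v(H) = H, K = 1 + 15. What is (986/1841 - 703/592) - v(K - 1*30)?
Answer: 393181/29456 ≈ 13.348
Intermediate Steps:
K = 16
(986/1841 - 703/592) - v(K - 1*30) = (986/1841 - 703/592) - (16 - 1*30) = (986*(1/1841) - 703*1/592) - (16 - 30) = (986/1841 - 19/16) - 1*(-14) = -19203/29456 + 14 = 393181/29456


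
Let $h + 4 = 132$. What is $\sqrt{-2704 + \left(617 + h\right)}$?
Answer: $i \sqrt{1959} \approx 44.261 i$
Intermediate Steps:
$h = 128$ ($h = -4 + 132 = 128$)
$\sqrt{-2704 + \left(617 + h\right)} = \sqrt{-2704 + \left(617 + 128\right)} = \sqrt{-2704 + 745} = \sqrt{-1959} = i \sqrt{1959}$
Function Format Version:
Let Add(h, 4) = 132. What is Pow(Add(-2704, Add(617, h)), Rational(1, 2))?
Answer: Mul(I, Pow(1959, Rational(1, 2))) ≈ Mul(44.261, I)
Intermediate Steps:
h = 128 (h = Add(-4, 132) = 128)
Pow(Add(-2704, Add(617, h)), Rational(1, 2)) = Pow(Add(-2704, Add(617, 128)), Rational(1, 2)) = Pow(Add(-2704, 745), Rational(1, 2)) = Pow(-1959, Rational(1, 2)) = Mul(I, Pow(1959, Rational(1, 2)))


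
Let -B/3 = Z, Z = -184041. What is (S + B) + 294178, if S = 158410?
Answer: 1004711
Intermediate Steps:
B = 552123 (B = -3*(-184041) = 552123)
(S + B) + 294178 = (158410 + 552123) + 294178 = 710533 + 294178 = 1004711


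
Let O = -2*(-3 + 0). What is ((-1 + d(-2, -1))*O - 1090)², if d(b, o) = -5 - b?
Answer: 1240996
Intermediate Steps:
O = 6 (O = -2*(-3) = 6)
((-1 + d(-2, -1))*O - 1090)² = ((-1 + (-5 - 1*(-2)))*6 - 1090)² = ((-1 + (-5 + 2))*6 - 1090)² = ((-1 - 3)*6 - 1090)² = (-4*6 - 1090)² = (-24 - 1090)² = (-1114)² = 1240996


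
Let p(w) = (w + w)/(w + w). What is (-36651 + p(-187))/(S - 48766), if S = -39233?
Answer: 36650/87999 ≈ 0.41648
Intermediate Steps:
p(w) = 1 (p(w) = (2*w)/((2*w)) = (2*w)*(1/(2*w)) = 1)
(-36651 + p(-187))/(S - 48766) = (-36651 + 1)/(-39233 - 48766) = -36650/(-87999) = -36650*(-1/87999) = 36650/87999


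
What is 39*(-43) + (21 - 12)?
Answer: -1668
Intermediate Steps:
39*(-43) + (21 - 12) = -1677 + 9 = -1668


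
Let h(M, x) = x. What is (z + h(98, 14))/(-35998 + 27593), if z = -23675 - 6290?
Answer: 29951/8405 ≈ 3.5635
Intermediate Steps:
z = -29965
(z + h(98, 14))/(-35998 + 27593) = (-29965 + 14)/(-35998 + 27593) = -29951/(-8405) = -29951*(-1/8405) = 29951/8405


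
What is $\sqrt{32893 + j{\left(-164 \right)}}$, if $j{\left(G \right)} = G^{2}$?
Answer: $\sqrt{59789} \approx 244.52$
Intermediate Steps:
$\sqrt{32893 + j{\left(-164 \right)}} = \sqrt{32893 + \left(-164\right)^{2}} = \sqrt{32893 + 26896} = \sqrt{59789}$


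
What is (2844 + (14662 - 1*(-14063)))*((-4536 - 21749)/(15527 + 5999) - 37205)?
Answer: -25283647299435/21526 ≈ -1.1746e+9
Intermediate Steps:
(2844 + (14662 - 1*(-14063)))*((-4536 - 21749)/(15527 + 5999) - 37205) = (2844 + (14662 + 14063))*(-26285/21526 - 37205) = (2844 + 28725)*(-26285*1/21526 - 37205) = 31569*(-26285/21526 - 37205) = 31569*(-800901115/21526) = -25283647299435/21526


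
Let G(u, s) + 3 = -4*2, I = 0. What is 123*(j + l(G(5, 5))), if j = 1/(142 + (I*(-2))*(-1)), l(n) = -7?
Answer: -122139/142 ≈ -860.13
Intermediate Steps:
G(u, s) = -11 (G(u, s) = -3 - 4*2 = -3 - 8 = -11)
j = 1/142 (j = 1/(142 + (0*(-2))*(-1)) = 1/(142 + 0*(-1)) = 1/(142 + 0) = 1/142 ≈ 0.0070423)
123*(j + l(G(5, 5))) = 123*(1/142 - 7) = 123*(-993/142) = -122139/142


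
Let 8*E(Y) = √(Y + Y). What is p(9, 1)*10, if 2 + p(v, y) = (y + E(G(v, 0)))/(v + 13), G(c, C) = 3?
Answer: -215/11 + 5*√6/88 ≈ -19.406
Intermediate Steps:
E(Y) = √2*√Y/8 (E(Y) = √(Y + Y)/8 = √(2*Y)/8 = (√2*√Y)/8 = √2*√Y/8)
p(v, y) = -2 + (y + √6/8)/(13 + v) (p(v, y) = -2 + (y + √2*√3/8)/(v + 13) = -2 + (y + √6/8)/(13 + v))
p(9, 1)*10 = ((-26 + 1 - 2*9 + √6/8)/(13 + 9))*10 = ((-26 + 1 - 18 + √6/8)/22)*10 = ((-43 + √6/8)/22)*10 = (-43/22 + √6/176)*10 = -215/11 + 5*√6/88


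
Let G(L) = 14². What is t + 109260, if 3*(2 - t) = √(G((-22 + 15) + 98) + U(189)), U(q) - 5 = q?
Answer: 109262 - √390/3 ≈ 1.0926e+5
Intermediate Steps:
G(L) = 196
U(q) = 5 + q
t = 2 - √390/3 (t = 2 - √(196 + (5 + 189))/3 = 2 - √(196 + 194)/3 = 2 - √390/3 ≈ -4.5828)
t + 109260 = (2 - √390/3) + 109260 = 109262 - √390/3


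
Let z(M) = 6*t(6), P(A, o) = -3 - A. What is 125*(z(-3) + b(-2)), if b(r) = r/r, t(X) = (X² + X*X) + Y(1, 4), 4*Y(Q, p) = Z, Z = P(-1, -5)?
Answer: 53750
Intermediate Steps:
Z = -2 (Z = -3 - 1*(-1) = -3 + 1 = -2)
Y(Q, p) = -½ (Y(Q, p) = (¼)*(-2) = -½)
t(X) = -½ + 2*X² (t(X) = (X² + X*X) - ½ = (X² + X²) - ½ = 2*X² - ½ = -½ + 2*X²)
b(r) = 1
z(M) = 429 (z(M) = 6*(-½ + 2*6²) = 6*(-½ + 2*36) = 6*(-½ + 72) = 6*(143/2) = 429)
125*(z(-3) + b(-2)) = 125*(429 + 1) = 125*430 = 53750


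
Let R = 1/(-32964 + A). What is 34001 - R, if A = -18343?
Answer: 1744489308/51307 ≈ 34001.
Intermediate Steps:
R = -1/51307 (R = 1/(-32964 - 18343) = 1/(-51307) = -1/51307 ≈ -1.9491e-5)
34001 - R = 34001 - 1*(-1/51307) = 34001 + 1/51307 = 1744489308/51307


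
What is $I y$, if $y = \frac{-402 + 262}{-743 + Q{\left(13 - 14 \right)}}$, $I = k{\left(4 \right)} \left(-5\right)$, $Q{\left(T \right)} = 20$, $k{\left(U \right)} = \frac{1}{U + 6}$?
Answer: $- \frac{70}{723} \approx -0.096819$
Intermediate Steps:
$k{\left(U \right)} = \frac{1}{6 + U}$
$I = - \frac{1}{2}$ ($I = \frac{1}{6 + 4} \left(-5\right) = \frac{1}{10} \left(-5\right) = - \frac{1}{2} \approx -0.5$)
$y = \frac{140}{723}$ ($y = \frac{-402 + 262}{-743 + 20} = - \frac{140}{-723} = \left(-140\right) \left(- \frac{1}{723}\right) = \frac{140}{723} \approx 0.19364$)
$I y = \left(- \frac{1}{2}\right) \frac{140}{723} = - \frac{70}{723}$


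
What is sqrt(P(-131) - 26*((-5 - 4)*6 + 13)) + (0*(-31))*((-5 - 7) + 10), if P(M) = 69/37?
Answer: sqrt(1461907)/37 ≈ 32.678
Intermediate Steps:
P(M) = 69/37 (P(M) = 69*(1/37) = 69/37)
sqrt(P(-131) - 26*((-5 - 4)*6 + 13)) + (0*(-31))*((-5 - 7) + 10) = sqrt(69/37 - 26*((-5 - 4)*6 + 13)) + (0*(-31))*((-5 - 7) + 10) = sqrt(69/37 - 26*(-9*6 + 13)) + 0*(-12 + 10) = sqrt(69/37 - 26*(-54 + 13)) + 0*(-2) = sqrt(69/37 - 26*(-41)) + 0 = sqrt(69/37 + 1066) + 0 = sqrt(39511/37) + 0 = sqrt(1461907)/37 + 0 = sqrt(1461907)/37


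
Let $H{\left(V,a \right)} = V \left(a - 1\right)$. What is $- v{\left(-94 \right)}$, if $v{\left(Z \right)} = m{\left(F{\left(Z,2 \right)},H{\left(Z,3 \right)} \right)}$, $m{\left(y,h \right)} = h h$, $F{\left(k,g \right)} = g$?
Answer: $-35344$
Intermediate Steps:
$H{\left(V,a \right)} = V \left(-1 + a\right)$
$m{\left(y,h \right)} = h^{2}$
$v{\left(Z \right)} = 4 Z^{2}$ ($v{\left(Z \right)} = \left(Z \left(-1 + 3\right)\right)^{2} = \left(Z 2\right)^{2} = \left(2 Z\right)^{2} = 4 Z^{2}$)
$- v{\left(-94 \right)} = - 4 \left(-94\right)^{2} = - 4 \cdot 8836 = \left(-1\right) 35344 = -35344$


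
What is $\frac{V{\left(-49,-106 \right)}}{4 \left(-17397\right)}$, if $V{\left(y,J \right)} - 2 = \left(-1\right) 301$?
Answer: $\frac{299}{69588} \approx 0.0042967$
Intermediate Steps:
$V{\left(y,J \right)} = -299$ ($V{\left(y,J \right)} = 2 - 301 = -299$)
$\frac{V{\left(-49,-106 \right)}}{4 \left(-17397\right)} = - \frac{299}{4 \left(-17397\right)} = - \frac{299}{-69588} = \left(-299\right) \left(- \frac{1}{69588}\right) = \frac{299}{69588}$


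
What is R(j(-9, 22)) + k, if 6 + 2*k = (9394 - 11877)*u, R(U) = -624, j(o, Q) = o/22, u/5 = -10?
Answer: 61448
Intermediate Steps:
u = -50 (u = 5*(-10) = -50)
j(o, Q) = o/22 (j(o, Q) = o*(1/22) = o/22)
k = 62072 (k = -3 + ((9394 - 11877)*(-50))/2 = -3 + (-2483*(-50))/2 = -3 + (½)*124150 = -3 + 62075 = 62072)
R(j(-9, 22)) + k = -624 + 62072 = 61448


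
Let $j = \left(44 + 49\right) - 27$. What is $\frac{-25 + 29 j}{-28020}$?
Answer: $- \frac{1889}{28020} \approx -0.067416$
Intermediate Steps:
$j = 66$ ($j = 93 - 27 = 66$)
$\frac{-25 + 29 j}{-28020} = \frac{-25 + 29 \cdot 66}{-28020} = \left(-25 + 1914\right) \left(- \frac{1}{28020}\right) = 1889 \left(- \frac{1}{28020}\right) = - \frac{1889}{28020}$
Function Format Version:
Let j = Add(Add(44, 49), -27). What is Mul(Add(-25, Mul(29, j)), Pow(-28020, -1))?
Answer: Rational(-1889, 28020) ≈ -0.067416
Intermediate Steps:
j = 66 (j = Add(93, -27) = 66)
Mul(Add(-25, Mul(29, j)), Pow(-28020, -1)) = Mul(Add(-25, Mul(29, 66)), Pow(-28020, -1)) = Mul(Add(-25, 1914), Rational(-1, 28020)) = Mul(1889, Rational(-1, 28020)) = Rational(-1889, 28020)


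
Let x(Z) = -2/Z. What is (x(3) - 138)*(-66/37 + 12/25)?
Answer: 167232/925 ≈ 180.79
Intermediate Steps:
(x(3) - 138)*(-66/37 + 12/25) = (-2/3 - 138)*(-66/37 + 12/25) = -416/3*(-1206/925) = 167232/925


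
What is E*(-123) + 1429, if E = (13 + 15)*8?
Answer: -26123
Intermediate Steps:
E = 224 (E = 28*8 = 224)
E*(-123) + 1429 = 224*(-123) + 1429 = -27552 + 1429 = -26123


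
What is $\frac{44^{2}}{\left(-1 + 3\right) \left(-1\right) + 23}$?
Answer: $\frac{1936}{21} \approx 92.19$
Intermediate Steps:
$\frac{44^{2}}{\left(-1 + 3\right) \left(-1\right) + 23} = \frac{1936}{2 \left(-1\right) + 23} = \frac{1936}{-2 + 23} = \frac{1936}{21}$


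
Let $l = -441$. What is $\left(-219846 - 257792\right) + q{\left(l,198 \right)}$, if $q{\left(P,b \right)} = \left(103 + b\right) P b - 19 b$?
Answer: $-26764118$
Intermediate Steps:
$q{\left(P,b \right)} = - 19 b + P b \left(103 + b\right)$ ($q{\left(P,b \right)} = P \left(103 + b\right) b - 19 b = P b \left(103 + b\right) - 19 b = - 19 b + P b \left(103 + b\right)$)
$\left(-219846 - 257792\right) + q{\left(l,198 \right)} = \left(-219846 - 257792\right) + 198 \left(-19 + 103 \left(-441\right) - 87318\right) = -477638 + 198 \left(-19 - 45423 - 87318\right) = -477638 + 198 \left(-132760\right) = -477638 - 26286480 = -26764118$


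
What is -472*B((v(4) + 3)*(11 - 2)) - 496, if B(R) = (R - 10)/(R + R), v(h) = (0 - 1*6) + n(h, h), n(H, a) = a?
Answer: -4228/9 ≈ -469.78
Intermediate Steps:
v(h) = -6 + h (v(h) = (0 - 1*6) + h = (0 - 6) + h = -6 + h)
B(R) = (-10 + R)/(2*R) (B(R) = (-10 + R)/((2*R)) = (-10 + R)*(1/(2*R)) = (-10 + R)/(2*R))
-472*B((v(4) + 3)*(11 - 2)) - 496 = -236*(-10 + ((-6 + 4) + 3)*(11 - 2))/(((-6 + 4) + 3)*(11 - 2)) - 496 = -236*(-10 + (-2 + 3)*9)/((-2 + 3)*9) - 496 = -236*(-10 + 1*9)/(1*9) - 496 = -236*(-10 + 9)/9 - 496 = -236*(-1)/9 - 496 = -472*(-1/18) - 496 = 236/9 - 496 = -4228/9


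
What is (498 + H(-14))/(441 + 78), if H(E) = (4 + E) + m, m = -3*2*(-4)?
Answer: 512/519 ≈ 0.98651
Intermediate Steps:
m = 24 (m = -6*(-4) = 24)
H(E) = 28 + E (H(E) = (4 + E) + 24 = 28 + E)
(498 + H(-14))/(441 + 78) = (498 + (28 - 14))/(441 + 78) = (498 + 14)/519 = 512*(1/519) = 512/519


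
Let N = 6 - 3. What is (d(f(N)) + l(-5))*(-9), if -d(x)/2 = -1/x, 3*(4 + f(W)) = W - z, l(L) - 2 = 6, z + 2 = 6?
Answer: -882/13 ≈ -67.846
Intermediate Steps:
z = 4 (z = -2 + 6 = 4)
l(L) = 8 (l(L) = 2 + 6 = 8)
N = 3
f(W) = -16/3 + W/3 (f(W) = -4 + (W - 1*4)/3 = -4 + (W - 4)/3 = -4 + (-4 + W)/3 = -4 + (-4/3 + W/3) = -16/3 + W/3)
d(x) = 2/x (d(x) = -(-2)/x = 2/x)
(d(f(N)) + l(-5))*(-9) = (2/(-16/3 + (1/3)*3) + 8)*(-9) = (2/(-16/3 + 1) + 8)*(-9) = (2/(-13/3) + 8)*(-9) = (2*(-3/13) + 8)*(-9) = (-6/13 + 8)*(-9) = (98/13)*(-9) = -882/13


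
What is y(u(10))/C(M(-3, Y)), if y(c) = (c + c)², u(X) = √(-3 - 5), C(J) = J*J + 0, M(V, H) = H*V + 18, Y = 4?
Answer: -8/9 ≈ -0.88889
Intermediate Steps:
M(V, H) = 18 + H*V
C(J) = J² (C(J) = J² + 0 = J²)
u(X) = 2*I*√2 (u(X) = √(-8) = 2*I*√2)
y(c) = 4*c² (y(c) = (2*c)² = 4*c²)
y(u(10))/C(M(-3, Y)) = (4*(2*I*√2)²)/((18 + 4*(-3))²) = (4*(-8))/((18 - 12)²) = -32/(6²) = -32/36 = -32*1/36 = -8/9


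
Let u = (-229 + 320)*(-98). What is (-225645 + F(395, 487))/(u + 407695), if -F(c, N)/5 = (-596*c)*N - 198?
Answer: 573023045/398777 ≈ 1437.0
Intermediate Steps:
F(c, N) = 990 + 2980*N*c (F(c, N) = -5*((-596*c)*N - 198) = -5*(-596*N*c - 198) = -5*(-198 - 596*N*c) = 990 + 2980*N*c)
u = -8918 (u = 91*(-98) = -8918)
(-225645 + F(395, 487))/(u + 407695) = (-225645 + (990 + 2980*487*395))/(-8918 + 407695) = (-225645 + (990 + 573247700))/398777 = (-225645 + 573248690)*(1/398777) = 573023045*(1/398777) = 573023045/398777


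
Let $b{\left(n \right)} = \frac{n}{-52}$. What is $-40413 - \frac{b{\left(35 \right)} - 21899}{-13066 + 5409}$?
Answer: $- \frac{16092140515}{398164} \approx -40416.0$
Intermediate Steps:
$b{\left(n \right)} = - \frac{n}{52}$ ($b{\left(n \right)} = n \left(- \frac{1}{52}\right) = - \frac{n}{52}$)
$-40413 - \frac{b{\left(35 \right)} - 21899}{-13066 + 5409} = -40413 - \frac{\left(- \frac{1}{52}\right) 35 - 21899}{-13066 + 5409} = -40413 - \frac{- \frac{35}{52} - 21899}{-7657} = -40413 - \left(- \frac{1138783}{52}\right) \left(- \frac{1}{7657}\right) = -40413 - \frac{1138783}{398164} = - \frac{16092140515}{398164}$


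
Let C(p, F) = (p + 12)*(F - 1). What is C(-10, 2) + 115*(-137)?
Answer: -15753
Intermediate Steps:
C(p, F) = (-1 + F)*(12 + p) (C(p, F) = (12 + p)*(-1 + F) = (-1 + F)*(12 + p))
C(-10, 2) + 115*(-137) = (-12 - 1*(-10) + 12*2 + 2*(-10)) + 115*(-137) = (-12 + 10 + 24 - 20) - 15755 = 2 - 15755 = -15753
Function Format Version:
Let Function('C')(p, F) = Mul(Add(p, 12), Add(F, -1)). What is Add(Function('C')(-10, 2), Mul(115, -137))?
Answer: -15753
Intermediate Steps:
Function('C')(p, F) = Mul(Add(-1, F), Add(12, p)) (Function('C')(p, F) = Mul(Add(12, p), Add(-1, F)) = Mul(Add(-1, F), Add(12, p)))
Add(Function('C')(-10, 2), Mul(115, -137)) = Add(Add(-12, Mul(-1, -10), Mul(12, 2), Mul(2, -10)), Mul(115, -137)) = Add(Add(-12, 10, 24, -20), -15755) = Add(2, -15755) = -15753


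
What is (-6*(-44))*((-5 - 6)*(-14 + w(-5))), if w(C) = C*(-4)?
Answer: -17424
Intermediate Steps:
w(C) = -4*C
(-6*(-44))*((-5 - 6)*(-14 + w(-5))) = (-6*(-44))*((-5 - 6)*(-14 - 4*(-5))) = 264*(-11*(-14 + 20)) = 264*(-11*6) = 264*(-66) = -17424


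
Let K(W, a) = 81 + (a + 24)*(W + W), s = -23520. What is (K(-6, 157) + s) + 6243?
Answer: -19368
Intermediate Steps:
K(W, a) = 81 + 2*W*(24 + a) (K(W, a) = 81 + (24 + a)*(2*W) = 81 + 2*W*(24 + a))
(K(-6, 157) + s) + 6243 = ((81 + 48*(-6) + 2*(-6)*157) - 23520) + 6243 = ((81 - 288 - 1884) - 23520) + 6243 = (-2091 - 23520) + 6243 = -25611 + 6243 = -19368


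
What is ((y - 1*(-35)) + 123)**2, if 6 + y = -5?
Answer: 21609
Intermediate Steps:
y = -11 (y = -6 - 5 = -11)
((y - 1*(-35)) + 123)**2 = ((-11 - 1*(-35)) + 123)**2 = ((-11 + 35) + 123)**2 = (24 + 123)**2 = 147**2 = 21609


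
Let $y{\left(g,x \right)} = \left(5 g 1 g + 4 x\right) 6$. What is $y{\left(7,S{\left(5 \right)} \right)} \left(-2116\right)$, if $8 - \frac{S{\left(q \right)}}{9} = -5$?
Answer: $-9052248$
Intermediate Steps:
$S{\left(q \right)} = 117$ ($S{\left(q \right)} = 72 - -45 = 72 + 45 = 117$)
$y{\left(g,x \right)} = 24 x + 30 g^{2}$ ($y{\left(g,x \right)} = \left(5 g g + 4 x\right) 6 = \left(5 g^{2} + 4 x\right) 6 = \left(4 x + 5 g^{2}\right) 6 = 24 x + 30 g^{2}$)
$y{\left(7,S{\left(5 \right)} \right)} \left(-2116\right) = \left(24 \cdot 117 + 30 \cdot 7^{2}\right) \left(-2116\right) = \left(2808 + 30 \cdot 49\right) \left(-2116\right) = \left(2808 + 1470\right) \left(-2116\right) = 4278 \left(-2116\right) = -9052248$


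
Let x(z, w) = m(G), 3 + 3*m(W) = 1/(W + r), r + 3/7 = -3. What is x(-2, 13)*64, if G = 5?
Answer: -1664/33 ≈ -50.424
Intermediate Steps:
r = -24/7 (r = -3/7 - 3 = -24/7 ≈ -3.4286)
m(W) = -1 + 1/(3*(-24/7 + W)) (m(W) = -1 + 1/(3*(W - 24/7)) = -1 + 1/(3*(-24/7 + W)))
x(z, w) = -26/33 (x(z, w) = (79 - 21*5)/(3*(-24 + 7*5)) = (79 - 105)/(3*(-24 + 35)) = (1/3)*(-26)/11 = (1/3)*(1/11)*(-26) = -26/33)
x(-2, 13)*64 = -26/33*64 = -1664/33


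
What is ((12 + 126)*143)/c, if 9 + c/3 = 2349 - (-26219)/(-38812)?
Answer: 255305336/90793861 ≈ 2.8119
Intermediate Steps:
c = 272381583/38812 (c = -27 + 3*(2349 - (-26219)/(-38812)) = -27 + 3*(2349 - (-26219)*(-1)/38812) = -27 + 3*(2349 - 1*26219/38812) = -27 + 3*(2349 - 26219/38812) = -27 + 3*(91143169/38812) = -27 + 273429507/38812 = 272381583/38812 ≈ 7018.0)
((12 + 126)*143)/c = ((12 + 126)*143)/(272381583/38812) = (138*143)*(38812/272381583) = 19734*(38812/272381583) = 255305336/90793861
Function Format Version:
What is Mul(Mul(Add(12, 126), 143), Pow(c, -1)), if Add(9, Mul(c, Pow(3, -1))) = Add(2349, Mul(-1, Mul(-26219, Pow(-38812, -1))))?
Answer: Rational(255305336, 90793861) ≈ 2.8119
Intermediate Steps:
c = Rational(272381583, 38812) (c = Add(-27, Mul(3, Add(2349, Mul(-1, Mul(-26219, Pow(-38812, -1)))))) = Add(-27, Mul(3, Add(2349, Mul(-1, Mul(-26219, Rational(-1, 38812)))))) = Add(-27, Mul(3, Add(2349, Mul(-1, Rational(26219, 38812))))) = Add(-27, Mul(3, Add(2349, Rational(-26219, 38812)))) = Add(-27, Mul(3, Rational(91143169, 38812))) = Add(-27, Rational(273429507, 38812)) = Rational(272381583, 38812) ≈ 7018.0)
Mul(Mul(Add(12, 126), 143), Pow(c, -1)) = Mul(Mul(Add(12, 126), 143), Pow(Rational(272381583, 38812), -1)) = Mul(Mul(138, 143), Rational(38812, 272381583)) = Mul(19734, Rational(38812, 272381583)) = Rational(255305336, 90793861)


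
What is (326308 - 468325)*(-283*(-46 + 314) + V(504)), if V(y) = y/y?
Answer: 10770995331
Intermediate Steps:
V(y) = 1
(326308 - 468325)*(-283*(-46 + 314) + V(504)) = (326308 - 468325)*(-283*(-46 + 314) + 1) = -142017*(-283*268 + 1) = -142017*(-75844 + 1) = -142017*(-75843) = 10770995331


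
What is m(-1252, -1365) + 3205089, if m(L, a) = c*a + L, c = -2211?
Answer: 6221852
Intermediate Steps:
m(L, a) = L - 2211*a (m(L, a) = -2211*a + L = L - 2211*a)
m(-1252, -1365) + 3205089 = (-1252 - 2211*(-1365)) + 3205089 = (-1252 + 3018015) + 3205089 = 3016763 + 3205089 = 6221852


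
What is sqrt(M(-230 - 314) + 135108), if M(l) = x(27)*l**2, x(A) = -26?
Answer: 2*I*sqrt(1889807) ≈ 2749.4*I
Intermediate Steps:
M(l) = -26*l**2
sqrt(M(-230 - 314) + 135108) = sqrt(-26*(-230 - 314)**2 + 135108) = sqrt(-26*(-544)**2 + 135108) = sqrt(-26*295936 + 135108) = sqrt(-7694336 + 135108) = sqrt(-7559228) = 2*I*sqrt(1889807)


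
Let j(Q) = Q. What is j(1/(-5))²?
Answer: 1/25 ≈ 0.040000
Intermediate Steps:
j(1/(-5))² = (1/(-5))² = (-⅕)² = 1/25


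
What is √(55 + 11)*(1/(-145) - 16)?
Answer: -2321*√66/145 ≈ -130.04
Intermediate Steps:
√(55 + 11)*(1/(-145) - 16) = √66*(-1/145 - 16) = √66*(-2321/145) = -2321*√66/145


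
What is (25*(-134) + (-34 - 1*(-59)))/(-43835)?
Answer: 665/8767 ≈ 0.075853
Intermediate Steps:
(25*(-134) + (-34 - 1*(-59)))/(-43835) = (-3350 + (-34 + 59))*(-1/43835) = (-3350 + 25)*(-1/43835) = -3325*(-1/43835) = 665/8767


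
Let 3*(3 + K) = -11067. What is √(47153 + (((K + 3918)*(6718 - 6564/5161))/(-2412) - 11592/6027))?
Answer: √4123628159649484688930/297722607 ≈ 215.69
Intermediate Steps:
K = -3692 (K = -3 + (⅓)*(-11067) = -3 - 3689 = -3692)
√(47153 + (((K + 3918)*(6718 - 6564/5161))/(-2412) - 11592/6027)) = √(47153 + (((-3692 + 3918)*(6718 - 6564/5161))/(-2412) - 11592/6027)) = √(47153 + ((226*(6718 - 6564*1/5161))*(-1/2412) - 11592*1/6027)) = √(47153 + ((226*(6718 - 6564/5161))*(-1/2412) - 552/287)) = √(47153 + ((226*(34665034/5161))*(-1/2412) - 552/287)) = √(47153 + ((7834297684/5161)*(-1/2412) - 552/287)) = √(47153 + (-1958574421/3112083 - 552/287)) = √(47153 - 563828728643/893167821) = √(41551713534970/893167821) = √4123628159649484688930/297722607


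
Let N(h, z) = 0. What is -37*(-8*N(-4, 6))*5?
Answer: 0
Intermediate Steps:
-37*(-8*N(-4, 6))*5 = -37*(-8*0)*5 = -0*5 = -37*0 = 0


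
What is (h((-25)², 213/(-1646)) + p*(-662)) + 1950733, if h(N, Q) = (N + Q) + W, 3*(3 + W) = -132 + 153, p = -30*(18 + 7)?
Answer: 4029180639/1646 ≈ 2.4479e+6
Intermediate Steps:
p = -750 (p = -30*25 = -750)
W = 4 (W = -3 + (-132 + 153)/3 = -3 + (⅓)*21 = -3 + 7 = 4)
h(N, Q) = 4 + N + Q (h(N, Q) = (N + Q) + 4 = 4 + N + Q)
(h((-25)², 213/(-1646)) + p*(-662)) + 1950733 = ((4 + (-25)² + 213/(-1646)) - 750*(-662)) + 1950733 = ((4 + 625 + 213*(-1/1646)) + 496500) + 1950733 = ((4 + 625 - 213/1646) + 496500) + 1950733 = (1035121/1646 + 496500) + 1950733 = 818274121/1646 + 1950733 = 4029180639/1646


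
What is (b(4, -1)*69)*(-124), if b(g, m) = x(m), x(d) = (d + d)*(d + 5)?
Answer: 68448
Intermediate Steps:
x(d) = 2*d*(5 + d) (x(d) = (2*d)*(5 + d) = 2*d*(5 + d))
b(g, m) = 2*m*(5 + m)
(b(4, -1)*69)*(-124) = ((2*(-1)*(5 - 1))*69)*(-124) = ((2*(-1)*4)*69)*(-124) = -8*69*(-124) = -552*(-124) = 68448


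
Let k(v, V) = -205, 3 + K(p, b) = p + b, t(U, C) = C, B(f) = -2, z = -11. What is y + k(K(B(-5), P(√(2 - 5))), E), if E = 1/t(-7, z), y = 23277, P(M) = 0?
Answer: 23072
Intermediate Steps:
K(p, b) = -3 + b + p (K(p, b) = -3 + (p + b) = -3 + (b + p) = -3 + b + p)
E = -1/11 (E = 1/(-11) = -1/11 ≈ -0.090909)
y + k(K(B(-5), P(√(2 - 5))), E) = 23277 - 205 = 23072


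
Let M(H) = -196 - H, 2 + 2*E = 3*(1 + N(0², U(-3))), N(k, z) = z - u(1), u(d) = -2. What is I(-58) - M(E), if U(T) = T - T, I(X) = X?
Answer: 283/2 ≈ 141.50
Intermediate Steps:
U(T) = 0
N(k, z) = 2 + z (N(k, z) = z - 1*(-2) = z + 2 = 2 + z)
E = 7/2 (E = -1 + (3*(1 + (2 + 0)))/2 = -1 + (3*(1 + 2))/2 = -1 + (3*3)/2 = -1 + (½)*9 = -1 + 9/2 = 7/2 ≈ 3.5000)
I(-58) - M(E) = -58 - (-196 - 1*7/2) = -58 - (-196 - 7/2) = -58 - 1*(-399/2) = -58 + 399/2 = 283/2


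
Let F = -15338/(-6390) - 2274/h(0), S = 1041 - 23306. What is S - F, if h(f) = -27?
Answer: -7934826/355 ≈ -22352.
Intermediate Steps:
S = -22265
F = 30751/355 (F = -15338/(-6390) - 2274/(-27) = -15338*(-1/6390) - 2274*(-1/27) = 7669/3195 + 758/9 = 30751/355 ≈ 86.623)
S - F = -22265 - 1*30751/355 = -22265 - 30751/355 = -7934826/355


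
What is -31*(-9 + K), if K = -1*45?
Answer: 1674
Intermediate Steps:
K = -45
-31*(-9 + K) = -31*(-9 - 45) = -31*(-54) = 1674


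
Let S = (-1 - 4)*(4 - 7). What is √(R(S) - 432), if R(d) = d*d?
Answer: 3*I*√23 ≈ 14.387*I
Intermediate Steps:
S = 15 (S = -5*(-3) = 15)
R(d) = d²
√(R(S) - 432) = √(15² - 432) = √(225 - 432) = √(-207) = 3*I*√23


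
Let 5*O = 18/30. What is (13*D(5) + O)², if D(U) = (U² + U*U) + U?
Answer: 319622884/625 ≈ 5.1140e+5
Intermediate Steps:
D(U) = U + 2*U² (D(U) = (U² + U²) + U = 2*U² + U = U + 2*U²)
O = 3/25 (O = (18/30)/5 = (18*(1/30))/5 = (⅕)*(⅗) = 3/25 ≈ 0.12000)
(13*D(5) + O)² = (13*(5*(1 + 2*5)) + 3/25)² = (13*(5*(1 + 10)) + 3/25)² = (13*(5*11) + 3/25)² = (13*55 + 3/25)² = (715 + 3/25)² = (17878/25)² = 319622884/625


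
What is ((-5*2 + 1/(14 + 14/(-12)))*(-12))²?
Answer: 84052224/5929 ≈ 14176.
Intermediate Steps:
((-5*2 + 1/(14 + 14/(-12)))*(-12))² = ((-10 + 1/(14 + 14*(-1/12)))*(-12))² = ((-10 + 1/(14 - 7/6))*(-12))² = ((-10 + 1/(77/6))*(-12))² = ((-10 + 6/77)*(-12))² = (-764/77*(-12))² = (9168/77)² = 84052224/5929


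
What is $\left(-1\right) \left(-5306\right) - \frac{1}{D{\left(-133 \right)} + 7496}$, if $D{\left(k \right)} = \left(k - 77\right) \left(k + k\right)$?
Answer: $\frac{336166935}{63356} \approx 5306.0$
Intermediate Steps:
$D{\left(k \right)} = 2 k \left(-77 + k\right)$ ($D{\left(k \right)} = \left(-77 + k\right) 2 k = 2 k \left(-77 + k\right)$)
$\left(-1\right) \left(-5306\right) - \frac{1}{D{\left(-133 \right)} + 7496} = \left(-1\right) \left(-5306\right) - \frac{1}{2 \left(-133\right) \left(-77 - 133\right) + 7496} = 5306 - \frac{1}{2 \left(-133\right) \left(-210\right) + 7496} = 5306 - \frac{1}{55860 + 7496} = 5306 - \frac{1}{63356} = \frac{336166935}{63356}$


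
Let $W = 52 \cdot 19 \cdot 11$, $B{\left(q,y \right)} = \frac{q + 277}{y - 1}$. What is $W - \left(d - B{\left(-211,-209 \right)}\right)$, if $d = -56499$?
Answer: $\frac{2357834}{35} \approx 67367.0$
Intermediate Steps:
$B{\left(q,y \right)} = \frac{277 + q}{-1 + y}$
$W = 10868$ ($W = 988 \cdot 11 = 10868$)
$W - \left(d - B{\left(-211,-209 \right)}\right) = 10868 - \left(-56499 - \frac{277 - 211}{-1 - 209}\right) = 10868 - \left(-56499 - \frac{1}{-210} \cdot 66\right) = 10868 - \left(-56499 - \left(- \frac{1}{210}\right) 66\right) = 10868 - \left(-56499 - - \frac{11}{35}\right) = 10868 - \left(-56499 + \frac{11}{35}\right) = 10868 - - \frac{1977454}{35} = 10868 + \frac{1977454}{35} = \frac{2357834}{35}$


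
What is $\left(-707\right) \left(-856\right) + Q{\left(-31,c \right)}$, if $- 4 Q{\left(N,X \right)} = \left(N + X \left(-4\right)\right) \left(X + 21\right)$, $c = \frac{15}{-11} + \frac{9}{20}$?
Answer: $\frac{1831121186}{3025} \approx 6.0533 \cdot 10^{5}$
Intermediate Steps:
$c = - \frac{201}{220}$ ($c = 15 \left(- \frac{1}{11}\right) + 9 \cdot \frac{1}{20} = - \frac{15}{11} + \frac{9}{20} = - \frac{201}{220} \approx -0.91364$)
$Q{\left(N,X \right)} = - \frac{\left(21 + X\right) \left(N - 4 X\right)}{4}$ ($Q{\left(N,X \right)} = - \frac{\left(N + X \left(-4\right)\right) \left(X + 21\right)}{4} = - \frac{\left(N - 4 X\right) \left(21 + X\right)}{4} = - \frac{\left(21 + X\right) \left(N - 4 X\right)}{4}$)
$\left(-707\right) \left(-856\right) + Q{\left(-31,c \right)} = \left(-707\right) \left(-856\right) + \left(\left(- \frac{201}{220}\right)^{2} + 21 \left(- \frac{201}{220}\right) - - \frac{651}{4} - \left(- \frac{31}{4}\right) \left(- \frac{201}{220}\right)\right) = 605192 + \left(\frac{40401}{48400} - \frac{4221}{220} + \frac{651}{4} - \frac{6231}{880}\right) = 605192 + \frac{415386}{3025} = \frac{1831121186}{3025}$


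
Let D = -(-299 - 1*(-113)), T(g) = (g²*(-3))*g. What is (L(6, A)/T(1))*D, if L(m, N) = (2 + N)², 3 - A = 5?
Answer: 0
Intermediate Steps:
A = -2 (A = 3 - 1*5 = 3 - 5 = -2)
T(g) = -3*g³ (T(g) = (-3*g²)*g = -3*g³)
D = 186 (D = -(-299 + 113) = -1*(-186) = 186)
(L(6, A)/T(1))*D = ((2 - 2)²/((-3*1³)))*186 = (0²/((-3*1)))*186 = (0/(-3))*186 = (0*(-⅓))*186 = 0*186 = 0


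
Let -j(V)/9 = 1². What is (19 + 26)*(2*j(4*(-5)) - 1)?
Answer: -855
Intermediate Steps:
j(V) = -9 (j(V) = -9*1² = -9*1 = -9)
(19 + 26)*(2*j(4*(-5)) - 1) = (19 + 26)*(2*(-9) - 1) = 45*(-18 - 1) = 45*(-19) = -855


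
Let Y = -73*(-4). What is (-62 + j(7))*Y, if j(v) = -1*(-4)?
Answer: -16936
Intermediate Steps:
Y = 292
j(v) = 4
(-62 + j(7))*Y = (-62 + 4)*292 = -58*292 = -16936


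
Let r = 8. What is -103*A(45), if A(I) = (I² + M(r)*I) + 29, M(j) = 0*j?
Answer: -211562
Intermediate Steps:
M(j) = 0
A(I) = 29 + I² (A(I) = (I² + 0*I) + 29 = (I² + 0) + 29 = I² + 29 = 29 + I²)
-103*A(45) = -103*(29 + 45²) = -103*(29 + 2025) = -103*2054 = -211562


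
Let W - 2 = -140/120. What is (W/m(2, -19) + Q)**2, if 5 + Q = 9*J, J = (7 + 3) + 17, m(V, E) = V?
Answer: 8185321/144 ≈ 56843.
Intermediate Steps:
J = 27 (J = 10 + 17 = 27)
Q = 238 (Q = -5 + 9*27 = -5 + 243 = 238)
W = 5/6 (W = 2 - 140/120 = 2 - 140*1/120 = 2 - 7/6 = 5/6 ≈ 0.83333)
(W/m(2, -19) + Q)**2 = ((5/6)/2 + 238)**2 = ((5/6)*(1/2) + 238)**2 = (5/12 + 238)**2 = (2861/12)**2 = 8185321/144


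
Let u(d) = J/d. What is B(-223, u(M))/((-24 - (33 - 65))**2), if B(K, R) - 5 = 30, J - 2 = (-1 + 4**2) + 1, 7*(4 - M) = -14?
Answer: 35/64 ≈ 0.54688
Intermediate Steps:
M = 6 (M = 4 - 1/7*(-14) = 4 + 2 = 6)
J = 18 (J = 2 + ((-1 + 4**2) + 1) = 2 + ((-1 + 16) + 1) = 2 + (15 + 1) = 2 + 16 = 18)
u(d) = 18/d
B(K, R) = 35 (B(K, R) = 5 + 30 = 35)
B(-223, u(M))/((-24 - (33 - 65))**2) = 35/((-24 - (33 - 65))**2) = 35/((-24 - 1*(-32))**2) = 35/((-24 + 32)**2) = 35/(8**2) = 35/64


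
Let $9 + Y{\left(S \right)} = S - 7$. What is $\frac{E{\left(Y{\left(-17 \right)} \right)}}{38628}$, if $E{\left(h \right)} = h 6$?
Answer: $- \frac{11}{2146} \approx -0.0051258$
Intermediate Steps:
$Y{\left(S \right)} = -16 + S$ ($Y{\left(S \right)} = -9 + \left(S - 7\right) = -9 + \left(-7 + S\right) = -16 + S$)
$E{\left(h \right)} = 6 h$
$\frac{E{\left(Y{\left(-17 \right)} \right)}}{38628} = \frac{6 \left(-16 - 17\right)}{38628} = 6 \left(-33\right) \frac{1}{38628} = \left(-198\right) \frac{1}{38628} = - \frac{11}{2146}$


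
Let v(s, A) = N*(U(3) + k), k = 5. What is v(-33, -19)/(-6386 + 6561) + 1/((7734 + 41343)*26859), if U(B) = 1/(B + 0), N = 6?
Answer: 6025870393/32953978575 ≈ 0.18286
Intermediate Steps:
U(B) = 1/B
v(s, A) = 32 (v(s, A) = 6*(1/3 + 5) = 6*(16/3) = 32)
v(-33, -19)/(-6386 + 6561) + 1/((7734 + 41343)*26859) = 32/(-6386 + 6561) + 1/((7734 + 41343)*26859) = 32/175 + (1/26859)/49077 = 32*(1/175) + (1/49077)*(1/26859) = 32/175 + 1/1318159143 = 6025870393/32953978575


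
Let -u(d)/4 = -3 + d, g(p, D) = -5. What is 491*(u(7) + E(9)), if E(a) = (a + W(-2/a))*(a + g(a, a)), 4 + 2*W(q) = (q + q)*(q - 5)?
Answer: 661868/81 ≈ 8171.2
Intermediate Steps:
W(q) = -2 + q*(-5 + q) (W(q) = -2 + ((q + q)*(q - 5))/2 = -2 + ((2*q)*(-5 + q))/2 = -2 + (2*q*(-5 + q))/2 = -2 + q*(-5 + q))
u(d) = 12 - 4*d (u(d) = -4*(-3 + d) = 12 - 4*d)
E(a) = (-5 + a)*(-2 + a + 4/a² + 10/a) (E(a) = (a + (-2 + (-2/a)² - (-10)/a))*(a - 5) = (a + (-2 + 4/a² + 10/a))*(-5 + a) = (-2 + a + 4/a² + 10/a)*(-5 + a) = (-5 + a)*(-2 + a + 4/a² + 10/a))
491*(u(7) + E(9)) = 491*((12 - 4*7) + (20 + 9² - 46/9 - 20/9² - 7*9)) = 491*((12 - 28) + (20 + 81 - 46*⅑ - 20*1/81 - 63)) = 491*(-16 + (20 + 81 - 46/9 - 20/81 - 63)) = 491*(-16 + 2644/81) = 491*(1348/81) = 661868/81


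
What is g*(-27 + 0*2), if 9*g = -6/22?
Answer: 9/11 ≈ 0.81818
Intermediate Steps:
g = -1/33 (g = (-6/22)/9 = (-6*1/22)/9 = (⅑)*(-3/11) = -1/33 ≈ -0.030303)
g*(-27 + 0*2) = -(-27 + 0*2)/33 = -(-27 + 0)/33 = -1/33*(-27) = 9/11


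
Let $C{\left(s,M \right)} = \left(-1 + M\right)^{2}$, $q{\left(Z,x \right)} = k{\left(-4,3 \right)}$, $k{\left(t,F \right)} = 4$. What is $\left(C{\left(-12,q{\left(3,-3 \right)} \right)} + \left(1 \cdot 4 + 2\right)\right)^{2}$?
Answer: $225$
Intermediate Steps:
$q{\left(Z,x \right)} = 4$
$\left(C{\left(-12,q{\left(3,-3 \right)} \right)} + \left(1 \cdot 4 + 2\right)\right)^{2} = \left(\left(-1 + 4\right)^{2} + \left(1 \cdot 4 + 2\right)\right)^{2} = \left(3^{2} + \left(4 + 2\right)\right)^{2} = \left(9 + 6\right)^{2} = 15^{2} = 225$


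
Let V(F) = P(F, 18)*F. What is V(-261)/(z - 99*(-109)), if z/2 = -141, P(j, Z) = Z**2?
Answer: -28188/3503 ≈ -8.0468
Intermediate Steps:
z = -282 (z = 2*(-141) = -282)
V(F) = 324*F (V(F) = 18**2*F = 324*F)
V(-261)/(z - 99*(-109)) = (324*(-261))/(-282 - 99*(-109)) = -84564/(-282 + 10791) = -84564/10509 = -84564*1/10509 = -28188/3503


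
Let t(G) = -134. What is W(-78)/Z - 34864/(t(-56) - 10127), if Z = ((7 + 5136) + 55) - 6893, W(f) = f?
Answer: 19964946/5797465 ≈ 3.4437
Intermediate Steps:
Z = -1695 (Z = (5143 + 55) - 6893 = 5198 - 6893 = -1695)
W(-78)/Z - 34864/(t(-56) - 10127) = -78/(-1695) - 34864/(-134 - 10127) = -78*(-1/1695) - 34864/(-10261) = 26/565 - 34864*(-1/10261) = 26/565 + 34864/10261 = 19964946/5797465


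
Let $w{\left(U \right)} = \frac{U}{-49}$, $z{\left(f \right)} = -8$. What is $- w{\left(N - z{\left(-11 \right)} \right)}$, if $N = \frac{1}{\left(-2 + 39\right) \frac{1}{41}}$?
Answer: $\frac{337}{1813} \approx 0.18588$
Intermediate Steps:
$N = \frac{41}{37}$ ($N = \frac{1}{37 \cdot \frac{1}{41}} = \frac{1}{\frac{37}{41}} = \frac{41}{37} \approx 1.1081$)
$w{\left(U \right)} = - \frac{U}{49}$ ($w{\left(U \right)} = U \left(- \frac{1}{49}\right) = - \frac{U}{49}$)
$- w{\left(N - z{\left(-11 \right)} \right)} = - \frac{\left(-1\right) \left(\frac{41}{37} - -8\right)}{49} = - \frac{\left(-1\right) \left(\frac{41}{37} + 8\right)}{49} = - \frac{\left(-1\right) 337}{49 \cdot 37} = \left(-1\right) \left(- \frac{337}{1813}\right) = \frac{337}{1813}$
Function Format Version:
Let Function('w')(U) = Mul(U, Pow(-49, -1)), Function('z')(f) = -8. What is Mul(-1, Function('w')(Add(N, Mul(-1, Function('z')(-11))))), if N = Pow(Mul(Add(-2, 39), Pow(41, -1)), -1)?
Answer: Rational(337, 1813) ≈ 0.18588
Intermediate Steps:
N = Rational(41, 37) (N = Pow(Mul(37, Rational(1, 41)), -1) = Pow(Rational(37, 41), -1) = Rational(41, 37) ≈ 1.1081)
Function('w')(U) = Mul(Rational(-1, 49), U) (Function('w')(U) = Mul(U, Rational(-1, 49)) = Mul(Rational(-1, 49), U))
Mul(-1, Function('w')(Add(N, Mul(-1, Function('z')(-11))))) = Mul(-1, Mul(Rational(-1, 49), Add(Rational(41, 37), Mul(-1, -8)))) = Mul(-1, Mul(Rational(-1, 49), Add(Rational(41, 37), 8))) = Mul(-1, Mul(Rational(-1, 49), Rational(337, 37))) = Mul(-1, Rational(-337, 1813)) = Rational(337, 1813)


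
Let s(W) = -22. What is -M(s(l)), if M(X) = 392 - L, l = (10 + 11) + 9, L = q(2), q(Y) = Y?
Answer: -390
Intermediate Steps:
L = 2
l = 30 (l = 21 + 9 = 30)
M(X) = 390 (M(X) = 392 - 1*2 = 392 - 2 = 390)
-M(s(l)) = -1*390 = -390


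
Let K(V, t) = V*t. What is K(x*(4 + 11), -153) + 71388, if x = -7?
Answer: 87453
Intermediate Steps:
K(x*(4 + 11), -153) + 71388 = -7*(4 + 11)*(-153) + 71388 = -7*15*(-153) + 71388 = -105*(-153) + 71388 = 16065 + 71388 = 87453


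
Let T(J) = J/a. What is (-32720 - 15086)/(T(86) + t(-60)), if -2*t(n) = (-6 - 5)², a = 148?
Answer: 1768822/2217 ≈ 797.84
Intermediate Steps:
T(J) = J/148
t(n) = -121/2 (t(n) = -(-6 - 5)²/2 = -½*(-11)² = -½*121 = -121/2)
(-32720 - 15086)/(T(86) + t(-60)) = (-32720 - 15086)/((1/148)*86 - 121/2) = -47806/(43/74 - 121/2) = -47806/(-2217/37) = -47806*(-37/2217) = 1768822/2217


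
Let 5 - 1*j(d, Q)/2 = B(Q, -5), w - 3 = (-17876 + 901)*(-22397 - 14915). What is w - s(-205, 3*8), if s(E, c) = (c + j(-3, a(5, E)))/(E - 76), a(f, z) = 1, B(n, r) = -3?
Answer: 177977308083/281 ≈ 6.3337e+8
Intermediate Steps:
w = 633371203 (w = 3 + (-17876 + 901)*(-22397 - 14915) = 3 - 16975*(-37312) = 3 + 633371200 = 633371203)
j(d, Q) = 16 (j(d, Q) = 10 - 2*(-3) = 10 + 6 = 16)
s(E, c) = (16 + c)/(-76 + E) (s(E, c) = (c + 16)/(E - 76) = (16 + c)/(-76 + E))
w - s(-205, 3*8) = 633371203 - (16 + 3*8)/(-76 - 205) = 633371203 - (16 + 24)/(-281) = 633371203 - (-1)*40/281 = 633371203 - 1*(-40/281) = 633371203 + 40/281 = 177977308083/281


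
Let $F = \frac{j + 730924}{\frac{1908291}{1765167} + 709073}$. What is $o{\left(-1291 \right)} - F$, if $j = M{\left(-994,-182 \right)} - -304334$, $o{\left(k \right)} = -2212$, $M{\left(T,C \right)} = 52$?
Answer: $- \frac{461740379288159}{208605694747} \approx -2213.5$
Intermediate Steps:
$j = 304386$ ($j = 52 - -304334 = 52 + 304334 = 304386$)
$F = \frac{304582507795}{208605694747}$ ($F = \frac{304386 + 730924}{\frac{1908291}{1765167} + 709073} = \frac{1035310}{1908291 \cdot \frac{1}{1765167} + 709073} = \frac{1035310}{\frac{636097}{588389} + 709073} = \frac{1035310}{\frac{417211389494}{588389}} = 1035310 \cdot \frac{588389}{417211389494} = \frac{304582507795}{208605694747} \approx 1.4601$)
$o{\left(-1291 \right)} - F = -2212 - \frac{304582507795}{208605694747} = - \frac{461740379288159}{208605694747}$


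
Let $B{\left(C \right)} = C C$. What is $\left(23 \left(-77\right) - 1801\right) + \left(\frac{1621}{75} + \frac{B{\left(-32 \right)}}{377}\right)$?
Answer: $- \frac{100310383}{28275} \approx -3547.7$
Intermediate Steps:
$B{\left(C \right)} = C^{2}$
$\left(23 \left(-77\right) - 1801\right) + \left(\frac{1621}{75} + \frac{B{\left(-32 \right)}}{377}\right) = \left(23 \left(-77\right) - 1801\right) + \left(\frac{1621}{75} + \frac{\left(-32\right)^{2}}{377}\right) = \left(-1771 - 1801\right) + \left(1621 \cdot \frac{1}{75} + 1024 \cdot \frac{1}{377}\right) = -3572 + \left(\frac{1621}{75} + \frac{1024}{377}\right) = -3572 + \frac{687917}{28275} = - \frac{100310383}{28275}$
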